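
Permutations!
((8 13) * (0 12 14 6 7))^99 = (0 7 6 14 12)(8 13)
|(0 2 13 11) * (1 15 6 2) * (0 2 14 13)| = 8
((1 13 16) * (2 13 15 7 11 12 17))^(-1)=((1 15 7 11 12 17 2 13 16))^(-1)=(1 16 13 2 17 12 11 7 15)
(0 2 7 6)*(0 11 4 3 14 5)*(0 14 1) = (0 2 7 6 11 4 3 1)(5 14) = [2, 0, 7, 1, 3, 14, 11, 6, 8, 9, 10, 4, 12, 13, 5]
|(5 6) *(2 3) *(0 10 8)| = 6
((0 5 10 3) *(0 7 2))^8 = (0 10 7)(2 5 3)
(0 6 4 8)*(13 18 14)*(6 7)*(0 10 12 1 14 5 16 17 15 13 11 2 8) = [7, 14, 8, 3, 0, 16, 4, 6, 10, 9, 12, 2, 1, 18, 11, 13, 17, 15, 5] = (0 7 6 4)(1 14 11 2 8 10 12)(5 16 17 15 13 18)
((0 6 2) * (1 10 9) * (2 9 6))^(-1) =((0 2)(1 10 6 9))^(-1) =(0 2)(1 9 6 10)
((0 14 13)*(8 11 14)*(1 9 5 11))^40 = (14)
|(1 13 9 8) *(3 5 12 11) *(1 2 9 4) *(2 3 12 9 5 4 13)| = 14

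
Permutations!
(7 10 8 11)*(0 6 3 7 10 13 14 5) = (0 6 3 7 13 14 5)(8 11 10) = [6, 1, 2, 7, 4, 0, 3, 13, 11, 9, 8, 10, 12, 14, 5]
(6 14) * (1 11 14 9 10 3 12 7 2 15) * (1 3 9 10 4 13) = (1 11 14 6 10 9 4 13)(2 15 3 12 7) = [0, 11, 15, 12, 13, 5, 10, 2, 8, 4, 9, 14, 7, 1, 6, 3]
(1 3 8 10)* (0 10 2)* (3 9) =(0 10 1 9 3 8 2) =[10, 9, 0, 8, 4, 5, 6, 7, 2, 3, 1]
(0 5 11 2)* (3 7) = [5, 1, 0, 7, 4, 11, 6, 3, 8, 9, 10, 2] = (0 5 11 2)(3 7)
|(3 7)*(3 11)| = 3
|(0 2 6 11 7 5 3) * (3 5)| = 6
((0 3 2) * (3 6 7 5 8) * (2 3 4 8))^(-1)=(0 2 5 7 6)(4 8)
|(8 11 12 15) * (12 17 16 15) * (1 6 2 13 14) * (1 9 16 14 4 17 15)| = 9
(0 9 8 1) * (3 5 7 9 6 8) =(0 6 8 1)(3 5 7 9) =[6, 0, 2, 5, 4, 7, 8, 9, 1, 3]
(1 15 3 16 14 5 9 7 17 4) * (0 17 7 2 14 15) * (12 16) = (0 17 4 1)(2 14 5 9)(3 12 16 15) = [17, 0, 14, 12, 1, 9, 6, 7, 8, 2, 10, 11, 16, 13, 5, 3, 15, 4]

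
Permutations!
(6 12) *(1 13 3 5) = (1 13 3 5)(6 12) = [0, 13, 2, 5, 4, 1, 12, 7, 8, 9, 10, 11, 6, 3]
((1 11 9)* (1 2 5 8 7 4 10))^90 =(11)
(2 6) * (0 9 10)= (0 9 10)(2 6)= [9, 1, 6, 3, 4, 5, 2, 7, 8, 10, 0]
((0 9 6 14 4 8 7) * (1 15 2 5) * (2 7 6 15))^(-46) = (0 15)(1 5 2)(4 6)(7 9)(8 14)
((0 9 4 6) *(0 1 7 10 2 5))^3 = ((0 9 4 6 1 7 10 2 5))^3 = (0 6 10)(1 2 9)(4 7 5)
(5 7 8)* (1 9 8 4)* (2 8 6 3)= (1 9 6 3 2 8 5 7 4)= [0, 9, 8, 2, 1, 7, 3, 4, 5, 6]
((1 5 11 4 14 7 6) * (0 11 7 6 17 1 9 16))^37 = (0 4 6 16 11 14 9)(1 5 7 17)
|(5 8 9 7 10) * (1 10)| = 6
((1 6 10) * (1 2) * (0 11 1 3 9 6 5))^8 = (11)(2 6 3 10 9)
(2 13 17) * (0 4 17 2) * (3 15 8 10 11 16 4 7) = [7, 1, 13, 15, 17, 5, 6, 3, 10, 9, 11, 16, 12, 2, 14, 8, 4, 0] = (0 7 3 15 8 10 11 16 4 17)(2 13)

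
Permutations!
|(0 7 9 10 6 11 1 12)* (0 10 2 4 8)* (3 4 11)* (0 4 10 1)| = 30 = |(0 7 9 2 11)(1 12)(3 10 6)(4 8)|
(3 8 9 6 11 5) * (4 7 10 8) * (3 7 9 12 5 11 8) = (3 4 9 6 8 12 5 7 10) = [0, 1, 2, 4, 9, 7, 8, 10, 12, 6, 3, 11, 5]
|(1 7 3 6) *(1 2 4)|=6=|(1 7 3 6 2 4)|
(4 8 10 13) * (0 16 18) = (0 16 18)(4 8 10 13) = [16, 1, 2, 3, 8, 5, 6, 7, 10, 9, 13, 11, 12, 4, 14, 15, 18, 17, 0]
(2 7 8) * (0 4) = (0 4)(2 7 8) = [4, 1, 7, 3, 0, 5, 6, 8, 2]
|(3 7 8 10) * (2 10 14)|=6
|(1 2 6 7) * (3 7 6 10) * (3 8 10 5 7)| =4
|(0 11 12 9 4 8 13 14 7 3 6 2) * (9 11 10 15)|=12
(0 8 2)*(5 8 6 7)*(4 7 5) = (0 6 5 8 2)(4 7) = [6, 1, 0, 3, 7, 8, 5, 4, 2]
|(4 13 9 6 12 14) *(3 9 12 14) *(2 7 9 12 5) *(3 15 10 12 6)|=|(2 7 9 3 6 14 4 13 5)(10 12 15)|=9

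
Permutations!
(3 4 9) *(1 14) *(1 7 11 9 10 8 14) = (3 4 10 8 14 7 11 9) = [0, 1, 2, 4, 10, 5, 6, 11, 14, 3, 8, 9, 12, 13, 7]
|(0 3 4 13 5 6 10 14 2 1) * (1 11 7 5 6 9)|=13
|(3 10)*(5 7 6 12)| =4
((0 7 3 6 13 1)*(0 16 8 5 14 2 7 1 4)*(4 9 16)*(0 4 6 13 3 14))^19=(0 1 6 3 13 9 16 8 5)(2 7 14)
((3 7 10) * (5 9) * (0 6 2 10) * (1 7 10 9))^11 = ((0 6 2 9 5 1 7)(3 10))^11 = (0 5 6 1 2 7 9)(3 10)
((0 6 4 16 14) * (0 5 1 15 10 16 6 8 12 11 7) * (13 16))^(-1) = (0 7 11 12 8)(1 5 14 16 13 10 15)(4 6)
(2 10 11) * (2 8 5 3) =(2 10 11 8 5 3) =[0, 1, 10, 2, 4, 3, 6, 7, 5, 9, 11, 8]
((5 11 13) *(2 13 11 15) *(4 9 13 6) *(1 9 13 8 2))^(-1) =((1 9 8 2 6 4 13 5 15))^(-1) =(1 15 5 13 4 6 2 8 9)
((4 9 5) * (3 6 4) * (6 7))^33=(3 4)(5 6)(7 9)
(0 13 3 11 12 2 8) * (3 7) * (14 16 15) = [13, 1, 8, 11, 4, 5, 6, 3, 0, 9, 10, 12, 2, 7, 16, 14, 15] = (0 13 7 3 11 12 2 8)(14 16 15)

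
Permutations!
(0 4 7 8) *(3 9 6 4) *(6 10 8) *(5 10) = (0 3 9 5 10 8)(4 7 6) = [3, 1, 2, 9, 7, 10, 4, 6, 0, 5, 8]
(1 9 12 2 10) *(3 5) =(1 9 12 2 10)(3 5) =[0, 9, 10, 5, 4, 3, 6, 7, 8, 12, 1, 11, 2]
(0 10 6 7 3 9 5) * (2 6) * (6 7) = [10, 1, 7, 9, 4, 0, 6, 3, 8, 5, 2] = (0 10 2 7 3 9 5)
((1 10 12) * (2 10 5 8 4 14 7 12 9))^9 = (1 8 14 12 5 4 7)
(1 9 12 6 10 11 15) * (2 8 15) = (1 9 12 6 10 11 2 8 15) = [0, 9, 8, 3, 4, 5, 10, 7, 15, 12, 11, 2, 6, 13, 14, 1]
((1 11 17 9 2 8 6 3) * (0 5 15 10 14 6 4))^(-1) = (0 4 8 2 9 17 11 1 3 6 14 10 15 5)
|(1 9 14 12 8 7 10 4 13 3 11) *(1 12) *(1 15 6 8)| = |(1 9 14 15 6 8 7 10 4 13 3 11 12)| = 13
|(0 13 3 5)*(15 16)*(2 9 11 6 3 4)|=|(0 13 4 2 9 11 6 3 5)(15 16)|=18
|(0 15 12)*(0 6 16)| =5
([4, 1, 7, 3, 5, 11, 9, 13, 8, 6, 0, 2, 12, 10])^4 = [2, 1, 0, 3, 7, 13, 6, 4, 8, 9, 11, 10, 12, 5]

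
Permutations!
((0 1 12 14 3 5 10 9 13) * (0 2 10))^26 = (0 12 3)(1 14 5)(2 9)(10 13)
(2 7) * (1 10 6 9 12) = (1 10 6 9 12)(2 7) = [0, 10, 7, 3, 4, 5, 9, 2, 8, 12, 6, 11, 1]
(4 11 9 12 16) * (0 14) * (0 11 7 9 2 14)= [0, 1, 14, 3, 7, 5, 6, 9, 8, 12, 10, 2, 16, 13, 11, 15, 4]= (2 14 11)(4 7 9 12 16)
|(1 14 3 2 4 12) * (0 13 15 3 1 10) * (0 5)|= 18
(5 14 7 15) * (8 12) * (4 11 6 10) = (4 11 6 10)(5 14 7 15)(8 12) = [0, 1, 2, 3, 11, 14, 10, 15, 12, 9, 4, 6, 8, 13, 7, 5]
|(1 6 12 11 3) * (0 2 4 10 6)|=9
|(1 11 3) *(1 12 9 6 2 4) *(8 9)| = 9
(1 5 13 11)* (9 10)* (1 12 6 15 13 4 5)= (4 5)(6 15 13 11 12)(9 10)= [0, 1, 2, 3, 5, 4, 15, 7, 8, 10, 9, 12, 6, 11, 14, 13]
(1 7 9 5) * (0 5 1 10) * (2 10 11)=(0 5 11 2 10)(1 7 9)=[5, 7, 10, 3, 4, 11, 6, 9, 8, 1, 0, 2]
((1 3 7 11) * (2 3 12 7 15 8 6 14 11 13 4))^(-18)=(1 3)(2 11)(4 14)(6 13)(7 8)(12 15)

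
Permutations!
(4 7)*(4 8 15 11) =[0, 1, 2, 3, 7, 5, 6, 8, 15, 9, 10, 4, 12, 13, 14, 11] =(4 7 8 15 11)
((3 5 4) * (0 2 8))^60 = ((0 2 8)(3 5 4))^60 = (8)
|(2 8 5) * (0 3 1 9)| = |(0 3 1 9)(2 8 5)| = 12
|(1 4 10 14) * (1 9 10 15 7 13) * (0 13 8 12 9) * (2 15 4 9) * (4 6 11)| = |(0 13 1 9 10 14)(2 15 7 8 12)(4 6 11)| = 30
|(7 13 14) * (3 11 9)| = |(3 11 9)(7 13 14)| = 3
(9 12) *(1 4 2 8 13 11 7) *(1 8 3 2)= [0, 4, 3, 2, 1, 5, 6, 8, 13, 12, 10, 7, 9, 11]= (1 4)(2 3)(7 8 13 11)(9 12)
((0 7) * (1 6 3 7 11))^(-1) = ((0 11 1 6 3 7))^(-1) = (0 7 3 6 1 11)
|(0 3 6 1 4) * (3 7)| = |(0 7 3 6 1 4)| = 6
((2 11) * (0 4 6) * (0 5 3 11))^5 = ((0 4 6 5 3 11 2))^5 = (0 11 5 4 2 3 6)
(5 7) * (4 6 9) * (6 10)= (4 10 6 9)(5 7)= [0, 1, 2, 3, 10, 7, 9, 5, 8, 4, 6]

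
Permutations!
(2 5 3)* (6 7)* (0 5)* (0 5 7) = (0 7 6)(2 5 3) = [7, 1, 5, 2, 4, 3, 0, 6]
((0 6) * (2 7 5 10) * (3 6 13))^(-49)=((0 13 3 6)(2 7 5 10))^(-49)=(0 6 3 13)(2 10 5 7)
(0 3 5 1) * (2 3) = (0 2 3 5 1) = [2, 0, 3, 5, 4, 1]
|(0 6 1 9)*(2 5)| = |(0 6 1 9)(2 5)| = 4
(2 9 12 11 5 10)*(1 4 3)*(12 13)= (1 4 3)(2 9 13 12 11 5 10)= [0, 4, 9, 1, 3, 10, 6, 7, 8, 13, 2, 5, 11, 12]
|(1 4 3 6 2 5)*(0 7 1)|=8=|(0 7 1 4 3 6 2 5)|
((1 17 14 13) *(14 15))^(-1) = (1 13 14 15 17)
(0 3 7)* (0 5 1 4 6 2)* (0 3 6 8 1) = (0 6 2 3 7 5)(1 4 8) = [6, 4, 3, 7, 8, 0, 2, 5, 1]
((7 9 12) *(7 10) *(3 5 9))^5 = ((3 5 9 12 10 7))^5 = (3 7 10 12 9 5)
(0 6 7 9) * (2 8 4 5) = (0 6 7 9)(2 8 4 5) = [6, 1, 8, 3, 5, 2, 7, 9, 4, 0]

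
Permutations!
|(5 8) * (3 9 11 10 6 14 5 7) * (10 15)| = |(3 9 11 15 10 6 14 5 8 7)| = 10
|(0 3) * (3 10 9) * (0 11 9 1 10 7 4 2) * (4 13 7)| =|(0 4 2)(1 10)(3 11 9)(7 13)| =6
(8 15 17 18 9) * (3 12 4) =(3 12 4)(8 15 17 18 9) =[0, 1, 2, 12, 3, 5, 6, 7, 15, 8, 10, 11, 4, 13, 14, 17, 16, 18, 9]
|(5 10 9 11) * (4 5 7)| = |(4 5 10 9 11 7)| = 6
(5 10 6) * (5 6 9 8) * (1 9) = (1 9 8 5 10) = [0, 9, 2, 3, 4, 10, 6, 7, 5, 8, 1]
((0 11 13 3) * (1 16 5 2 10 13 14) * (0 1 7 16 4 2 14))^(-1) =((0 11)(1 4 2 10 13 3)(5 14 7 16))^(-1) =(0 11)(1 3 13 10 2 4)(5 16 7 14)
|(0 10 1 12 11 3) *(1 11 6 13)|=|(0 10 11 3)(1 12 6 13)|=4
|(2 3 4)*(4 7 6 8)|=6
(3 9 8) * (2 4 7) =[0, 1, 4, 9, 7, 5, 6, 2, 3, 8] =(2 4 7)(3 9 8)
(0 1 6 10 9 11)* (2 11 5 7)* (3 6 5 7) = (0 1 5 3 6 10 9 7 2 11) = [1, 5, 11, 6, 4, 3, 10, 2, 8, 7, 9, 0]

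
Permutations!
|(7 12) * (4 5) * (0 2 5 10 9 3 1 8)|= 18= |(0 2 5 4 10 9 3 1 8)(7 12)|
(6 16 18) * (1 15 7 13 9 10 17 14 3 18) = (1 15 7 13 9 10 17 14 3 18 6 16) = [0, 15, 2, 18, 4, 5, 16, 13, 8, 10, 17, 11, 12, 9, 3, 7, 1, 14, 6]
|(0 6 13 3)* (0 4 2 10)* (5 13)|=8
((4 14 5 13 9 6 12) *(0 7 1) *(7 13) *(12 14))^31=((0 13 9 6 14 5 7 1)(4 12))^31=(0 1 7 5 14 6 9 13)(4 12)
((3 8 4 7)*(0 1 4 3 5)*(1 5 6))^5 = ((0 5)(1 4 7 6)(3 8))^5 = (0 5)(1 4 7 6)(3 8)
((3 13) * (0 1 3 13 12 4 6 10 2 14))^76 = (0 4 14 12 2 3 10 1 6)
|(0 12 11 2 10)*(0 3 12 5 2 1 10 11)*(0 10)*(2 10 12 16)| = |(0 5 10 3 16 2 11 1)| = 8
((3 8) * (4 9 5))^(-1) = (3 8)(4 5 9) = ((3 8)(4 9 5))^(-1)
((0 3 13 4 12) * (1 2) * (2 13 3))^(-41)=(0 2 1 13 4 12)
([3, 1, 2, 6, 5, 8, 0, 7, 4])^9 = [0, 1, 2, 3, 4, 5, 6, 7, 8]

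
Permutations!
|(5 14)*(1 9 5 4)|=5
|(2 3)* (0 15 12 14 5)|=|(0 15 12 14 5)(2 3)|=10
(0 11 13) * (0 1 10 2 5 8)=(0 11 13 1 10 2 5 8)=[11, 10, 5, 3, 4, 8, 6, 7, 0, 9, 2, 13, 12, 1]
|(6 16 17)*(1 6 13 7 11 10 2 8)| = 10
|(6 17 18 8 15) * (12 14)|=|(6 17 18 8 15)(12 14)|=10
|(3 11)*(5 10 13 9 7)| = |(3 11)(5 10 13 9 7)| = 10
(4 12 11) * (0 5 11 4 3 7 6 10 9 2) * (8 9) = (0 5 11 3 7 6 10 8 9 2)(4 12) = [5, 1, 0, 7, 12, 11, 10, 6, 9, 2, 8, 3, 4]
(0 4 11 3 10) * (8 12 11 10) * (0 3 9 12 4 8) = (0 8 4 10 3)(9 12 11) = [8, 1, 2, 0, 10, 5, 6, 7, 4, 12, 3, 9, 11]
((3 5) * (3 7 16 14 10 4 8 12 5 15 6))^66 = (4 12 7 14)(5 16 10 8)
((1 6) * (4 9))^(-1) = (1 6)(4 9)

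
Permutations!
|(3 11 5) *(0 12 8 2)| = 12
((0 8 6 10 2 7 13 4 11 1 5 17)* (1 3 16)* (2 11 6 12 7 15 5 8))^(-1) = ((0 2 15 5 17)(1 8 12 7 13 4 6 10 11 3 16))^(-1) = (0 17 5 15 2)(1 16 3 11 10 6 4 13 7 12 8)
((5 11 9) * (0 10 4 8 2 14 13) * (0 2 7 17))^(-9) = ((0 10 4 8 7 17)(2 14 13)(5 11 9))^(-9) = (0 8)(4 17)(7 10)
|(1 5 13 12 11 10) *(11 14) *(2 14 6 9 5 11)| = |(1 11 10)(2 14)(5 13 12 6 9)| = 30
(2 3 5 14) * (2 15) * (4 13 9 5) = (2 3 4 13 9 5 14 15) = [0, 1, 3, 4, 13, 14, 6, 7, 8, 5, 10, 11, 12, 9, 15, 2]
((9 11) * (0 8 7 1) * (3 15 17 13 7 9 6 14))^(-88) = (0 17 6)(1 15 11)(3 9 7)(8 13 14)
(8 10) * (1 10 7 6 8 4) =(1 10 4)(6 8 7) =[0, 10, 2, 3, 1, 5, 8, 6, 7, 9, 4]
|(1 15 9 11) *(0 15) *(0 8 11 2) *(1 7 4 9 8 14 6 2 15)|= |(0 1 14 6 2)(4 9 15 8 11 7)|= 30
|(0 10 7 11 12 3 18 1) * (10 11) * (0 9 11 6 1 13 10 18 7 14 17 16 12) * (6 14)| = |(0 14 17 16 12 3 7 18 13 10 6 1 9 11)| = 14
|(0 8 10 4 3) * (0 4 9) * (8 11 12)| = 6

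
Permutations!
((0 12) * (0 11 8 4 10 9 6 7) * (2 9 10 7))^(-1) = (0 7 4 8 11 12)(2 6 9)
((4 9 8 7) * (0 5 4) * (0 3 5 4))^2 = (0 9 7 5 4 8 3) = ((0 4 9 8 7 3 5))^2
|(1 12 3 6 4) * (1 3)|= |(1 12)(3 6 4)|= 6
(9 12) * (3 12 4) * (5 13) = (3 12 9 4)(5 13) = [0, 1, 2, 12, 3, 13, 6, 7, 8, 4, 10, 11, 9, 5]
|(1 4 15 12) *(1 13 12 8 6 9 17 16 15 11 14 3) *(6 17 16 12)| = |(1 4 11 14 3)(6 9 16 15 8 17 12 13)| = 40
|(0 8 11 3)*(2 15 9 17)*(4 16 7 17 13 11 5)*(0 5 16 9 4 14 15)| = |(0 8 16 7 17 2)(3 5 14 15 4 9 13 11)| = 24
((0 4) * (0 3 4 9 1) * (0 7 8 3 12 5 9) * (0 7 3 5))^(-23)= ((0 7 8 5 9 1 3 4 12))^(-23)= (0 9 12 5 4 8 3 7 1)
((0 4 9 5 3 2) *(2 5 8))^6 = ((0 4 9 8 2)(3 5))^6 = (0 4 9 8 2)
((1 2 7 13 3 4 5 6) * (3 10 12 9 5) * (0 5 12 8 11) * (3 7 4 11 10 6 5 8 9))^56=(1 4 13)(2 7 6)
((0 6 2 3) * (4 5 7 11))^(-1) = ((0 6 2 3)(4 5 7 11))^(-1) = (0 3 2 6)(4 11 7 5)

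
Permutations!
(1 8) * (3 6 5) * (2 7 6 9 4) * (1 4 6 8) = (2 7 8 4)(3 9 6 5) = [0, 1, 7, 9, 2, 3, 5, 8, 4, 6]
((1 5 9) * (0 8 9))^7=((0 8 9 1 5))^7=(0 9 5 8 1)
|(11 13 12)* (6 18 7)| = 3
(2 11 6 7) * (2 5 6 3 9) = (2 11 3 9)(5 6 7) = [0, 1, 11, 9, 4, 6, 7, 5, 8, 2, 10, 3]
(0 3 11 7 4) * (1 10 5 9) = (0 3 11 7 4)(1 10 5 9) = [3, 10, 2, 11, 0, 9, 6, 4, 8, 1, 5, 7]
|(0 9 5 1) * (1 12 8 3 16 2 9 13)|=21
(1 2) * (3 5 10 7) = [0, 2, 1, 5, 4, 10, 6, 3, 8, 9, 7] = (1 2)(3 5 10 7)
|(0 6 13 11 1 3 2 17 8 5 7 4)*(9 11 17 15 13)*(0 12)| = |(0 6 9 11 1 3 2 15 13 17 8 5 7 4 12)| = 15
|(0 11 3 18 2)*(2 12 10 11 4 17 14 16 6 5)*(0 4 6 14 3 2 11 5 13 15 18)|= |(0 6 13 15 18 12 10 5 11 2 4 17 3)(14 16)|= 26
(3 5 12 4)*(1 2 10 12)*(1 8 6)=(1 2 10 12 4 3 5 8 6)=[0, 2, 10, 5, 3, 8, 1, 7, 6, 9, 12, 11, 4]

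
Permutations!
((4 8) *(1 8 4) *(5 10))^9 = ((1 8)(5 10))^9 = (1 8)(5 10)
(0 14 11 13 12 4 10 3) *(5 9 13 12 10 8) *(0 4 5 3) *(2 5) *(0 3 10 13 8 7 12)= (0 14 11)(2 5 9 8 10 3 4 7 12)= [14, 1, 5, 4, 7, 9, 6, 12, 10, 8, 3, 0, 2, 13, 11]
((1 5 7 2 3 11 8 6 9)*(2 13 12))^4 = (1 12 8 5 2 6 7 3 9 13 11)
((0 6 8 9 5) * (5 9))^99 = ((9)(0 6 8 5))^99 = (9)(0 5 8 6)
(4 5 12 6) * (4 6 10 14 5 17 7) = [0, 1, 2, 3, 17, 12, 6, 4, 8, 9, 14, 11, 10, 13, 5, 15, 16, 7] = (4 17 7)(5 12 10 14)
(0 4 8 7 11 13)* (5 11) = (0 4 8 7 5 11 13) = [4, 1, 2, 3, 8, 11, 6, 5, 7, 9, 10, 13, 12, 0]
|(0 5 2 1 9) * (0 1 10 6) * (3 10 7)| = 14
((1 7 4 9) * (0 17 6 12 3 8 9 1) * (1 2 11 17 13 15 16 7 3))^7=(0 11 9 2 8 4 3 7 1 16 12 15 6 13 17)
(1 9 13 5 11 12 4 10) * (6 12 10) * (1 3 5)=(1 9 13)(3 5 11 10)(4 6 12)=[0, 9, 2, 5, 6, 11, 12, 7, 8, 13, 3, 10, 4, 1]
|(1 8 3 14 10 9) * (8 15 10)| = |(1 15 10 9)(3 14 8)| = 12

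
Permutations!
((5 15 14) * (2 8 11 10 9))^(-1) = (2 9 10 11 8)(5 14 15)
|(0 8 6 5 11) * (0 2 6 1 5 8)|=|(1 5 11 2 6 8)|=6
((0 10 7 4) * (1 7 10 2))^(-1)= (10)(0 4 7 1 2)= ((10)(0 2 1 7 4))^(-1)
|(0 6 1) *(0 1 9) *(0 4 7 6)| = |(4 7 6 9)| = 4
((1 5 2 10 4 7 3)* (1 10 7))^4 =(1 3 5 10 2 4 7)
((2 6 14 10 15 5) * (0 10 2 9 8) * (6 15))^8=(0 8 9 5 15 2 14 6 10)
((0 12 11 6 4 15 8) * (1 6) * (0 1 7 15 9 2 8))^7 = (0 11 15 12 7)(1 6 4 9 2 8)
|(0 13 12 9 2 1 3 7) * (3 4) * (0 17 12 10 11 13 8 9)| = 30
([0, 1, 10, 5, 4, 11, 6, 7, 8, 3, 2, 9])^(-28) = [0, 1, 2, 3, 4, 5, 6, 7, 8, 9, 10, 11]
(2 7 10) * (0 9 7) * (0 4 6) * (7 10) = (0 9 10 2 4 6) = [9, 1, 4, 3, 6, 5, 0, 7, 8, 10, 2]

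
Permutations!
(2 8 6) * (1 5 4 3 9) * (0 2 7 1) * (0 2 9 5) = (0 9 2 8 6 7 1)(3 5 4) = [9, 0, 8, 5, 3, 4, 7, 1, 6, 2]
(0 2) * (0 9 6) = (0 2 9 6) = [2, 1, 9, 3, 4, 5, 0, 7, 8, 6]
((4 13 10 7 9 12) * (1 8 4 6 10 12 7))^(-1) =(1 10 6 12 13 4 8)(7 9)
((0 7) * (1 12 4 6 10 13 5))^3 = (0 7)(1 6 5 4 13 12 10)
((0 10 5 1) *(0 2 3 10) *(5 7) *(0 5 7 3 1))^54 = (10)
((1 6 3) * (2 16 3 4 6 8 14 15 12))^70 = (1 16 12 14)(2 15 8 3)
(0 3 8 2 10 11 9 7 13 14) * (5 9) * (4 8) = [3, 1, 10, 4, 8, 9, 6, 13, 2, 7, 11, 5, 12, 14, 0] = (0 3 4 8 2 10 11 5 9 7 13 14)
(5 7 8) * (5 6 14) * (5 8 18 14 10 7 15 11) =[0, 1, 2, 3, 4, 15, 10, 18, 6, 9, 7, 5, 12, 13, 8, 11, 16, 17, 14] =(5 15 11)(6 10 7 18 14 8)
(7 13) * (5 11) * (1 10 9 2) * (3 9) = (1 10 3 9 2)(5 11)(7 13) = [0, 10, 1, 9, 4, 11, 6, 13, 8, 2, 3, 5, 12, 7]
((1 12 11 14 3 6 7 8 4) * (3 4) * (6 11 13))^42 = (1 13 7 3 14)(4 12 6 8 11)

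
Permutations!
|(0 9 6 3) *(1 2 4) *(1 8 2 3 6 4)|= |(0 9 4 8 2 1 3)|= 7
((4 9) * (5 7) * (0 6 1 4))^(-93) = (0 1 9 6 4)(5 7)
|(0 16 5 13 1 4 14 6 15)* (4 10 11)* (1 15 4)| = 15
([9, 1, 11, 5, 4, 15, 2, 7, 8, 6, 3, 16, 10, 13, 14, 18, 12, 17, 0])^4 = (0 11 3)(2 10 18)(5 9 16)(6 12 15)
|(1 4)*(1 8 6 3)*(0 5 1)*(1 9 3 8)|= 4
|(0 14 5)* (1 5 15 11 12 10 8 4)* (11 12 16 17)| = 9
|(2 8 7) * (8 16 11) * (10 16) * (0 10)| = |(0 10 16 11 8 7 2)| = 7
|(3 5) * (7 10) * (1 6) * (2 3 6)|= |(1 2 3 5 6)(7 10)|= 10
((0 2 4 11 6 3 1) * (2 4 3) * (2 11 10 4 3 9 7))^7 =(0 3 1)(2 9 7)(4 10)(6 11)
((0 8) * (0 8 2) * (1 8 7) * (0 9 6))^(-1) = ((0 2 9 6)(1 8 7))^(-1) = (0 6 9 2)(1 7 8)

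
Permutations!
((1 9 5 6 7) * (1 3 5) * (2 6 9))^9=(1 6 3 9 2 7 5)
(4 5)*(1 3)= [0, 3, 2, 1, 5, 4]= (1 3)(4 5)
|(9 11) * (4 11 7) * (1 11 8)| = |(1 11 9 7 4 8)| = 6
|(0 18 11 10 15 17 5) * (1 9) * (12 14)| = |(0 18 11 10 15 17 5)(1 9)(12 14)| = 14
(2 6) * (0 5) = (0 5)(2 6) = [5, 1, 6, 3, 4, 0, 2]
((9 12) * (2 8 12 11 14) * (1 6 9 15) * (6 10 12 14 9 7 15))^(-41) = (1 10 12 6 7 15)(2 8 14)(9 11)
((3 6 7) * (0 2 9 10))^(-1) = ((0 2 9 10)(3 6 7))^(-1) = (0 10 9 2)(3 7 6)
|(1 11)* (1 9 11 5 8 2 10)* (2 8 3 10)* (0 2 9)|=|(0 2 9 11)(1 5 3 10)|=4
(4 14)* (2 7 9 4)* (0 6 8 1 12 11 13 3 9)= [6, 12, 7, 9, 14, 5, 8, 0, 1, 4, 10, 13, 11, 3, 2]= (0 6 8 1 12 11 13 3 9 4 14 2 7)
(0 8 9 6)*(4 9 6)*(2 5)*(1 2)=(0 8 6)(1 2 5)(4 9)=[8, 2, 5, 3, 9, 1, 0, 7, 6, 4]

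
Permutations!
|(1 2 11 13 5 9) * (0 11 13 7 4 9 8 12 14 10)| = 13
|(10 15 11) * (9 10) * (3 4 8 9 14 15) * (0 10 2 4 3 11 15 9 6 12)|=10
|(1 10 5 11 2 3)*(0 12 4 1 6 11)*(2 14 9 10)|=12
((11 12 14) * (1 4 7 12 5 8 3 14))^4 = (3 8 5 11 14)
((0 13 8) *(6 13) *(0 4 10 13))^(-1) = (0 6)(4 8 13 10)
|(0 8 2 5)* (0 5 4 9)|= |(0 8 2 4 9)|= 5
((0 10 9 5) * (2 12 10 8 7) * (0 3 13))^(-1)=(0 13 3 5 9 10 12 2 7 8)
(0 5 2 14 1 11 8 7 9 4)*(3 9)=(0 5 2 14 1 11 8 7 3 9 4)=[5, 11, 14, 9, 0, 2, 6, 3, 7, 4, 10, 8, 12, 13, 1]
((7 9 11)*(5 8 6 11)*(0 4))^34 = (5 7 6)(8 9 11)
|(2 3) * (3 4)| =|(2 4 3)| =3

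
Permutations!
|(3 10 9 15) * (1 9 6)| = 6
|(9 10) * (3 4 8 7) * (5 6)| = |(3 4 8 7)(5 6)(9 10)| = 4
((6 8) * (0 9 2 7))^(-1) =((0 9 2 7)(6 8))^(-1) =(0 7 2 9)(6 8)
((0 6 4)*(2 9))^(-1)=(0 4 6)(2 9)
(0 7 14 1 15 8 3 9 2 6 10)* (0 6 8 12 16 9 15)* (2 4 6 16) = (0 7 14 1)(2 8 3 15 12)(4 6 10 16 9) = [7, 0, 8, 15, 6, 5, 10, 14, 3, 4, 16, 11, 2, 13, 1, 12, 9]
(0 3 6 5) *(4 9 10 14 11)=(0 3 6 5)(4 9 10 14 11)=[3, 1, 2, 6, 9, 0, 5, 7, 8, 10, 14, 4, 12, 13, 11]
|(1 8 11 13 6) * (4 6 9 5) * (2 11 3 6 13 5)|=12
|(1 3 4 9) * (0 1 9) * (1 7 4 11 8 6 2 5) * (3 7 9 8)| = 18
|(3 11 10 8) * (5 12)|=|(3 11 10 8)(5 12)|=4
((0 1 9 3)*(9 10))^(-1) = (0 3 9 10 1)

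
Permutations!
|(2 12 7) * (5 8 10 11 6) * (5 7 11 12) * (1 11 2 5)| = 9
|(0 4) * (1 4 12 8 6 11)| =7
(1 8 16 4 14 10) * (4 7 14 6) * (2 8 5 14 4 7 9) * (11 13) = (1 5 14 10)(2 8 16 9)(4 6 7)(11 13) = [0, 5, 8, 3, 6, 14, 7, 4, 16, 2, 1, 13, 12, 11, 10, 15, 9]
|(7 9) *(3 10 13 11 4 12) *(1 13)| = |(1 13 11 4 12 3 10)(7 9)| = 14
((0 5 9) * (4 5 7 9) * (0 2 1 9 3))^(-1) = ((0 7 3)(1 9 2)(4 5))^(-1) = (0 3 7)(1 2 9)(4 5)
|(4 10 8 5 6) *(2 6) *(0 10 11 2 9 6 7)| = |(0 10 8 5 9 6 4 11 2 7)| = 10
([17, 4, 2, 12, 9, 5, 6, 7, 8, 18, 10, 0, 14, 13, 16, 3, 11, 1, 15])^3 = [4, 18, 2, 16, 15, 5, 6, 7, 8, 3, 10, 1, 11, 13, 0, 14, 17, 9, 12]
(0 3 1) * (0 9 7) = (0 3 1 9 7) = [3, 9, 2, 1, 4, 5, 6, 0, 8, 7]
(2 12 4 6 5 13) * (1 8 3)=(1 8 3)(2 12 4 6 5 13)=[0, 8, 12, 1, 6, 13, 5, 7, 3, 9, 10, 11, 4, 2]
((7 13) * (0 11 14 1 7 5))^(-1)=(0 5 13 7 1 14 11)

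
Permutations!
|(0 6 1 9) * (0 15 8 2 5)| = 8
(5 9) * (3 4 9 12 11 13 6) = [0, 1, 2, 4, 9, 12, 3, 7, 8, 5, 10, 13, 11, 6] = (3 4 9 5 12 11 13 6)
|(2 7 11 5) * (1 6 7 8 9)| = |(1 6 7 11 5 2 8 9)| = 8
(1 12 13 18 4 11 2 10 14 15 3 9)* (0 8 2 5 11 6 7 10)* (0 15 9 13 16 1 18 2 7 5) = (0 8 7 10 14 9 18 4 6 5 11)(1 12 16)(2 15 3 13) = [8, 12, 15, 13, 6, 11, 5, 10, 7, 18, 14, 0, 16, 2, 9, 3, 1, 17, 4]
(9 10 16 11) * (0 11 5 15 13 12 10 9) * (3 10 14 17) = [11, 1, 2, 10, 4, 15, 6, 7, 8, 9, 16, 0, 14, 12, 17, 13, 5, 3] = (0 11)(3 10 16 5 15 13 12 14 17)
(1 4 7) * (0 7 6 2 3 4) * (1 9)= (0 7 9 1)(2 3 4 6)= [7, 0, 3, 4, 6, 5, 2, 9, 8, 1]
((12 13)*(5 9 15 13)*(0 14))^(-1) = (0 14)(5 12 13 15 9)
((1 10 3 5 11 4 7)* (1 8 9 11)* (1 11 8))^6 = (1 7 4 11 5 3 10)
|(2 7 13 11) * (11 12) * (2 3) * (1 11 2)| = 12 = |(1 11 3)(2 7 13 12)|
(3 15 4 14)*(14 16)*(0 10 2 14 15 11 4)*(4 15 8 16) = (0 10 2 14 3 11 15)(8 16) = [10, 1, 14, 11, 4, 5, 6, 7, 16, 9, 2, 15, 12, 13, 3, 0, 8]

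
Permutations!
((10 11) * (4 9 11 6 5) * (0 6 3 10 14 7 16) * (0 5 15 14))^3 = (0 14 5 11 15 16 9 6 7 4)(3 10)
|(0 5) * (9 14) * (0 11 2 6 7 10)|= |(0 5 11 2 6 7 10)(9 14)|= 14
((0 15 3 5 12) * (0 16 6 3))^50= ((0 15)(3 5 12 16 6))^50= (16)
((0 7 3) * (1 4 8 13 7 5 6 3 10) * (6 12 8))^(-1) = (0 3 6 4 1 10 7 13 8 12 5)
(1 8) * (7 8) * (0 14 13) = (0 14 13)(1 7 8) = [14, 7, 2, 3, 4, 5, 6, 8, 1, 9, 10, 11, 12, 0, 13]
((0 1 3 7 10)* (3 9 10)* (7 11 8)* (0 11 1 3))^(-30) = ((0 3 1 9 10 11 8 7))^(-30) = (0 1 10 8)(3 9 11 7)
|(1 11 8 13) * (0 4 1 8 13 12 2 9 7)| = 10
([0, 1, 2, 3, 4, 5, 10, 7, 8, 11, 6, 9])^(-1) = (6 10)(9 11)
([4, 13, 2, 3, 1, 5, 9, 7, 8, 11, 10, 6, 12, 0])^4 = (13)(6 9 11)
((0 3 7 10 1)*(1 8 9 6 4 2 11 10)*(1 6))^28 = (0 11 3 10 7 8 6 9 4 1 2)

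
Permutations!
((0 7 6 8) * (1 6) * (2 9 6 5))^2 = (0 1 2 6)(5 9 8 7)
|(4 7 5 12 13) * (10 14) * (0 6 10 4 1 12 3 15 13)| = |(0 6 10 14 4 7 5 3 15 13 1 12)| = 12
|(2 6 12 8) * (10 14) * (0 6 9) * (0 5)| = |(0 6 12 8 2 9 5)(10 14)| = 14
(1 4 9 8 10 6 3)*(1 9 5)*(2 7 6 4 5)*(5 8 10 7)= [0, 8, 5, 9, 2, 1, 3, 6, 7, 10, 4]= (1 8 7 6 3 9 10 4 2 5)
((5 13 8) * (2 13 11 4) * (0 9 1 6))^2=(0 1)(2 8 11)(4 13 5)(6 9)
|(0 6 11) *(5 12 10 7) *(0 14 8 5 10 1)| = 8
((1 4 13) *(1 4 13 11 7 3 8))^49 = ((1 13 4 11 7 3 8))^49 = (13)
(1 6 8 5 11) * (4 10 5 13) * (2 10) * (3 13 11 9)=(1 6 8 11)(2 10 5 9 3 13 4)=[0, 6, 10, 13, 2, 9, 8, 7, 11, 3, 5, 1, 12, 4]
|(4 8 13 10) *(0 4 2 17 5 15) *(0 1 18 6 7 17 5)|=|(0 4 8 13 10 2 5 15 1 18 6 7 17)|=13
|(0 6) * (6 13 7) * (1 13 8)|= |(0 8 1 13 7 6)|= 6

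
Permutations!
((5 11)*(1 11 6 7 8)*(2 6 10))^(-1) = ((1 11 5 10 2 6 7 8))^(-1) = (1 8 7 6 2 10 5 11)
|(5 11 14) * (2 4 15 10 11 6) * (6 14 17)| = |(2 4 15 10 11 17 6)(5 14)| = 14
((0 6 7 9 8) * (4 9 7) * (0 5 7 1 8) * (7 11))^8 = ((0 6 4 9)(1 8 5 11 7))^8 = (1 11 8 7 5)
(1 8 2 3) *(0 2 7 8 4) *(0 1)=[2, 4, 3, 0, 1, 5, 6, 8, 7]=(0 2 3)(1 4)(7 8)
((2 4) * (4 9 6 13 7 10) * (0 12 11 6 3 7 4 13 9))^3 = ((0 12 11 6 9 3 7 10 13 4 2))^3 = (0 6 7 4 12 9 10 2 11 3 13)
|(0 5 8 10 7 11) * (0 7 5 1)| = 6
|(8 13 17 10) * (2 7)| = |(2 7)(8 13 17 10)| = 4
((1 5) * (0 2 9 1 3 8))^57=(0 2 9 1 5 3 8)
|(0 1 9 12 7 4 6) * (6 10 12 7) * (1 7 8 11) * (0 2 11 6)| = 30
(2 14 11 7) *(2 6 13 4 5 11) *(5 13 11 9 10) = (2 14)(4 13)(5 9 10)(6 11 7) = [0, 1, 14, 3, 13, 9, 11, 6, 8, 10, 5, 7, 12, 4, 2]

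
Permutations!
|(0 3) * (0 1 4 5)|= 5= |(0 3 1 4 5)|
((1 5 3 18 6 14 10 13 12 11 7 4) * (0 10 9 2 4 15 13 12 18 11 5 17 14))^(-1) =((0 10 12 5 3 11 7 15 13 18 6)(1 17 14 9 2 4))^(-1) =(0 6 18 13 15 7 11 3 5 12 10)(1 4 2 9 14 17)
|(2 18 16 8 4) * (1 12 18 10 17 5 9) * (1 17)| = 24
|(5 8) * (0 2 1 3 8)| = |(0 2 1 3 8 5)| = 6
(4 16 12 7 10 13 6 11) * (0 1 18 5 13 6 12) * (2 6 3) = (0 1 18 5 13 12 7 10 3 2 6 11 4 16) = [1, 18, 6, 2, 16, 13, 11, 10, 8, 9, 3, 4, 7, 12, 14, 15, 0, 17, 5]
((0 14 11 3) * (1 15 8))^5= (0 14 11 3)(1 8 15)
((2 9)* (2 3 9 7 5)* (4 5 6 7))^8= ((2 4 5)(3 9)(6 7))^8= (9)(2 5 4)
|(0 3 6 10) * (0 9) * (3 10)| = |(0 10 9)(3 6)| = 6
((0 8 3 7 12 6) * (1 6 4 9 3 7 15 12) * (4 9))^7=((0 8 7 1 6)(3 15 12 9))^7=(0 7 6 8 1)(3 9 12 15)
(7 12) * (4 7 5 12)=(4 7)(5 12)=[0, 1, 2, 3, 7, 12, 6, 4, 8, 9, 10, 11, 5]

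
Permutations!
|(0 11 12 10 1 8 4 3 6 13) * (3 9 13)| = 18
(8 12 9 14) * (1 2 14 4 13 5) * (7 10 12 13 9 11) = (1 2 14 8 13 5)(4 9)(7 10 12 11) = [0, 2, 14, 3, 9, 1, 6, 10, 13, 4, 12, 7, 11, 5, 8]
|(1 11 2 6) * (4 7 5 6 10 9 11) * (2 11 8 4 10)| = |(11)(1 10 9 8 4 7 5 6)| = 8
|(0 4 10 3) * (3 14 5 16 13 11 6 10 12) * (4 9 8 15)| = |(0 9 8 15 4 12 3)(5 16 13 11 6 10 14)| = 7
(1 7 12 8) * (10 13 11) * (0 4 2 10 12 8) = (0 4 2 10 13 11 12)(1 7 8) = [4, 7, 10, 3, 2, 5, 6, 8, 1, 9, 13, 12, 0, 11]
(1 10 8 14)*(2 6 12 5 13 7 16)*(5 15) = (1 10 8 14)(2 6 12 15 5 13 7 16) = [0, 10, 6, 3, 4, 13, 12, 16, 14, 9, 8, 11, 15, 7, 1, 5, 2]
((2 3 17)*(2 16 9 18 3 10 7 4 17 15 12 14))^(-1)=((2 10 7 4 17 16 9 18 3 15 12 14))^(-1)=(2 14 12 15 3 18 9 16 17 4 7 10)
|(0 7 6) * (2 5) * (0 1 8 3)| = |(0 7 6 1 8 3)(2 5)| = 6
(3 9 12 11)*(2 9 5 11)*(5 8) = [0, 1, 9, 8, 4, 11, 6, 7, 5, 12, 10, 3, 2] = (2 9 12)(3 8 5 11)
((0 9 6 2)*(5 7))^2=(0 6)(2 9)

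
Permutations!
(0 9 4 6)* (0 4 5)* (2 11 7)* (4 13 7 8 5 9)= (0 4 6 13 7 2 11 8 5)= [4, 1, 11, 3, 6, 0, 13, 2, 5, 9, 10, 8, 12, 7]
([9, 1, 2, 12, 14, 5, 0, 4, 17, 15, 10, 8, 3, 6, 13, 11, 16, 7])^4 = (0 8 14 9 17 13 15 7 6 11 4)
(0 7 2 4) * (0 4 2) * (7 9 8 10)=(0 9 8 10 7)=[9, 1, 2, 3, 4, 5, 6, 0, 10, 8, 7]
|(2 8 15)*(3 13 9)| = |(2 8 15)(3 13 9)| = 3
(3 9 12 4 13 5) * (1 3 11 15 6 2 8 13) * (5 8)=[0, 3, 5, 9, 1, 11, 2, 7, 13, 12, 10, 15, 4, 8, 14, 6]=(1 3 9 12 4)(2 5 11 15 6)(8 13)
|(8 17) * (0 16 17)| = 4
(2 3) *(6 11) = (2 3)(6 11) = [0, 1, 3, 2, 4, 5, 11, 7, 8, 9, 10, 6]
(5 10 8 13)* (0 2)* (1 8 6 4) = (0 2)(1 8 13 5 10 6 4) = [2, 8, 0, 3, 1, 10, 4, 7, 13, 9, 6, 11, 12, 5]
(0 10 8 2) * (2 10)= (0 2)(8 10)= [2, 1, 0, 3, 4, 5, 6, 7, 10, 9, 8]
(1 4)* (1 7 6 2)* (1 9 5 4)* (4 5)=(2 9 4 7 6)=[0, 1, 9, 3, 7, 5, 2, 6, 8, 4]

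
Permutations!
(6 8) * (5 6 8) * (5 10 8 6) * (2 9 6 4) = [0, 1, 9, 3, 2, 5, 10, 7, 4, 6, 8] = (2 9 6 10 8 4)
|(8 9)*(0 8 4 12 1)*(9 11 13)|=8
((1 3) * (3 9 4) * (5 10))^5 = (1 9 4 3)(5 10) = ((1 9 4 3)(5 10))^5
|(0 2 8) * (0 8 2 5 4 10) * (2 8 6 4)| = 7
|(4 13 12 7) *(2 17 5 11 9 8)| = 12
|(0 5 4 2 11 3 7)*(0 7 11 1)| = |(0 5 4 2 1)(3 11)| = 10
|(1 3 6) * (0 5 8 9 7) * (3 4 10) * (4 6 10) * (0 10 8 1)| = |(0 5 1 6)(3 8 9 7 10)| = 20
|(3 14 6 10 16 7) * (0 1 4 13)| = 12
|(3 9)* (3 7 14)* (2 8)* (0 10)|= |(0 10)(2 8)(3 9 7 14)|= 4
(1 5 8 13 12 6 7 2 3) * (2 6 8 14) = (1 5 14 2 3)(6 7)(8 13 12) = [0, 5, 3, 1, 4, 14, 7, 6, 13, 9, 10, 11, 8, 12, 2]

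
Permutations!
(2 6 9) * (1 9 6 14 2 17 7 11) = (1 9 17 7 11)(2 14) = [0, 9, 14, 3, 4, 5, 6, 11, 8, 17, 10, 1, 12, 13, 2, 15, 16, 7]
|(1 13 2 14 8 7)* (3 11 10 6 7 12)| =11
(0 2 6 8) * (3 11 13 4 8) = (0 2 6 3 11 13 4 8) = [2, 1, 6, 11, 8, 5, 3, 7, 0, 9, 10, 13, 12, 4]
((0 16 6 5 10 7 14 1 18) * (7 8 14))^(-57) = ((0 16 6 5 10 8 14 1 18))^(-57) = (0 14 5)(1 10 16)(6 18 8)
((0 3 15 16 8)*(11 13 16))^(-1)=((0 3 15 11 13 16 8))^(-1)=(0 8 16 13 11 15 3)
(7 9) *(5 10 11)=[0, 1, 2, 3, 4, 10, 6, 9, 8, 7, 11, 5]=(5 10 11)(7 9)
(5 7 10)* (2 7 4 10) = (2 7)(4 10 5) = [0, 1, 7, 3, 10, 4, 6, 2, 8, 9, 5]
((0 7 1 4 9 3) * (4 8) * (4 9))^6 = ((0 7 1 8 9 3))^6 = (9)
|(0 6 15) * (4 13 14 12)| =|(0 6 15)(4 13 14 12)| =12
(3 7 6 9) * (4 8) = [0, 1, 2, 7, 8, 5, 9, 6, 4, 3] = (3 7 6 9)(4 8)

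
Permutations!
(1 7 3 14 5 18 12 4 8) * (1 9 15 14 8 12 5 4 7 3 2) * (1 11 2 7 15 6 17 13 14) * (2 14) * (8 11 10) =(1 3 11 14 4 12 15)(2 10 8 9 6 17 13)(5 18) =[0, 3, 10, 11, 12, 18, 17, 7, 9, 6, 8, 14, 15, 2, 4, 1, 16, 13, 5]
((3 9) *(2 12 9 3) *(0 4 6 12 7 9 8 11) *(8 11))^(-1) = ((0 4 6 12 11)(2 7 9))^(-1) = (0 11 12 6 4)(2 9 7)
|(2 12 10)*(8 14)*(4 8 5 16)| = 15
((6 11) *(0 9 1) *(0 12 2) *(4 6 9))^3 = (0 11 12 4 9 2 6 1)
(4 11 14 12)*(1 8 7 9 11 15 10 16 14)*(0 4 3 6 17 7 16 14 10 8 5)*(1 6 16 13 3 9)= (0 4 15 8 13 3 16 10 14 12 9 11 6 17 7 1 5)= [4, 5, 2, 16, 15, 0, 17, 1, 13, 11, 14, 6, 9, 3, 12, 8, 10, 7]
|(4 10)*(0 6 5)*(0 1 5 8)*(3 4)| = |(0 6 8)(1 5)(3 4 10)| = 6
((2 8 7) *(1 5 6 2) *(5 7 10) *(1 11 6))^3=(1 6 10 7 2 5 11 8)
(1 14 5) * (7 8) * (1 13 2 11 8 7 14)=[0, 1, 11, 3, 4, 13, 6, 7, 14, 9, 10, 8, 12, 2, 5]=(2 11 8 14 5 13)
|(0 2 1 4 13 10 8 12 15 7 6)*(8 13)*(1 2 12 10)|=5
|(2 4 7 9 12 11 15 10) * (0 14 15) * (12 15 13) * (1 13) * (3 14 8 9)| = 14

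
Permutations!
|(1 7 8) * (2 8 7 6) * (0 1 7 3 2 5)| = |(0 1 6 5)(2 8 7 3)| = 4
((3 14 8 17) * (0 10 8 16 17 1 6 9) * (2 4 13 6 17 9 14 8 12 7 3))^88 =(0 16 6 4 17 8 7 10 9 14 13 2 1 3 12)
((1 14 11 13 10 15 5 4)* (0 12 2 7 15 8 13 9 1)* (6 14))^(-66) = (0 15 12 5 2 4 7)(1 9 11 14 6)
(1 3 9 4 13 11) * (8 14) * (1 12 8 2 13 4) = (1 3 9)(2 13 11 12 8 14) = [0, 3, 13, 9, 4, 5, 6, 7, 14, 1, 10, 12, 8, 11, 2]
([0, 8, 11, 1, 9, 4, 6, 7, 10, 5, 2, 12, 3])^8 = [0, 8, 11, 1, 5, 9, 6, 7, 10, 4, 2, 12, 3]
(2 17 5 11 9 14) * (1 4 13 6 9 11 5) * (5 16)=(1 4 13 6 9 14 2 17)(5 16)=[0, 4, 17, 3, 13, 16, 9, 7, 8, 14, 10, 11, 12, 6, 2, 15, 5, 1]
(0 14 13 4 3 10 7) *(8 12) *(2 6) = (0 14 13 4 3 10 7)(2 6)(8 12) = [14, 1, 6, 10, 3, 5, 2, 0, 12, 9, 7, 11, 8, 4, 13]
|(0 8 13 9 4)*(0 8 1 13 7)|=|(0 1 13 9 4 8 7)|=7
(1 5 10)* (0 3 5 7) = (0 3 5 10 1 7) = [3, 7, 2, 5, 4, 10, 6, 0, 8, 9, 1]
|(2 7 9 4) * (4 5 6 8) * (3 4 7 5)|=8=|(2 5 6 8 7 9 3 4)|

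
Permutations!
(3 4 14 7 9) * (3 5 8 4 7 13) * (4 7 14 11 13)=(3 14 4 11 13)(5 8 7 9)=[0, 1, 2, 14, 11, 8, 6, 9, 7, 5, 10, 13, 12, 3, 4]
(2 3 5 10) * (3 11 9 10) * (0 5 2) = [5, 1, 11, 2, 4, 3, 6, 7, 8, 10, 0, 9] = (0 5 3 2 11 9 10)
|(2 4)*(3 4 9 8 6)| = |(2 9 8 6 3 4)| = 6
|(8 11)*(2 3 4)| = 6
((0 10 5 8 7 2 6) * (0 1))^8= (10)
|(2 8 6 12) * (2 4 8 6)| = 5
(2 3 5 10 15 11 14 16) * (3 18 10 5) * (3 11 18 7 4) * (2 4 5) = [0, 1, 7, 11, 3, 2, 6, 5, 8, 9, 15, 14, 12, 13, 16, 18, 4, 17, 10] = (2 7 5)(3 11 14 16 4)(10 15 18)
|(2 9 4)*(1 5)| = 6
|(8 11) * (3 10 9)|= |(3 10 9)(8 11)|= 6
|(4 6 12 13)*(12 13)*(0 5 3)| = |(0 5 3)(4 6 13)| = 3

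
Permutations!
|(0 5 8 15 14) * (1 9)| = 10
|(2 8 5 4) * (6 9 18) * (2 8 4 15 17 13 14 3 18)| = 12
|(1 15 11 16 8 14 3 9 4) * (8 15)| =6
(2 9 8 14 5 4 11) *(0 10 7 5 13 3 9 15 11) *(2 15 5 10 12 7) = (0 12 7 10 2 5 4)(3 9 8 14 13)(11 15) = [12, 1, 5, 9, 0, 4, 6, 10, 14, 8, 2, 15, 7, 3, 13, 11]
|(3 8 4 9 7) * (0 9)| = 6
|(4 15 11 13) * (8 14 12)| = 12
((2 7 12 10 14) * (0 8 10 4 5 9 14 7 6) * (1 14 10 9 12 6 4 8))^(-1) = (0 6 7 10 9 8 12 5 4 2 14 1)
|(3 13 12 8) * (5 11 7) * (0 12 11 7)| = |(0 12 8 3 13 11)(5 7)| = 6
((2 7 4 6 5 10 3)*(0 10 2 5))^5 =(0 7 3 6 2 10 4 5)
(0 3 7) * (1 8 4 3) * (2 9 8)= (0 1 2 9 8 4 3 7)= [1, 2, 9, 7, 3, 5, 6, 0, 4, 8]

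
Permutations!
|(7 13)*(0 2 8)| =6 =|(0 2 8)(7 13)|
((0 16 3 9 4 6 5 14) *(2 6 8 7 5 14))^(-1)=(0 14 6 2 5 7 8 4 9 3 16)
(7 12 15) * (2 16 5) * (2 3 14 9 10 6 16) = [0, 1, 2, 14, 4, 3, 16, 12, 8, 10, 6, 11, 15, 13, 9, 7, 5] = (3 14 9 10 6 16 5)(7 12 15)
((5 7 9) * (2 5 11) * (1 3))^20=((1 3)(2 5 7 9 11))^20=(11)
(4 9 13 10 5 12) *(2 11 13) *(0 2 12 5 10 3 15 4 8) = [2, 1, 11, 15, 9, 5, 6, 7, 0, 12, 10, 13, 8, 3, 14, 4] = (0 2 11 13 3 15 4 9 12 8)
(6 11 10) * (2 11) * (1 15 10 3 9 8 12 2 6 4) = (1 15 10 4)(2 11 3 9 8 12) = [0, 15, 11, 9, 1, 5, 6, 7, 12, 8, 4, 3, 2, 13, 14, 10]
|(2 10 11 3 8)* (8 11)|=6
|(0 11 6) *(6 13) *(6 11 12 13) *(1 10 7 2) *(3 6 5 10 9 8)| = 13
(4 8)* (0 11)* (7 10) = (0 11)(4 8)(7 10) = [11, 1, 2, 3, 8, 5, 6, 10, 4, 9, 7, 0]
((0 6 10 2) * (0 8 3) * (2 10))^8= ((10)(0 6 2 8 3))^8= (10)(0 8 6 3 2)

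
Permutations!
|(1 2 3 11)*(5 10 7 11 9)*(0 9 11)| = 20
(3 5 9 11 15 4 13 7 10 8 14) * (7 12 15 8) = [0, 1, 2, 5, 13, 9, 6, 10, 14, 11, 7, 8, 15, 12, 3, 4] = (3 5 9 11 8 14)(4 13 12 15)(7 10)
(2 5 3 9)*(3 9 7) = [0, 1, 5, 7, 4, 9, 6, 3, 8, 2] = (2 5 9)(3 7)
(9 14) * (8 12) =(8 12)(9 14) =[0, 1, 2, 3, 4, 5, 6, 7, 12, 14, 10, 11, 8, 13, 9]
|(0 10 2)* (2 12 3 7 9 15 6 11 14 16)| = 12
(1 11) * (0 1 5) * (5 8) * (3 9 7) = (0 1 11 8 5)(3 9 7) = [1, 11, 2, 9, 4, 0, 6, 3, 5, 7, 10, 8]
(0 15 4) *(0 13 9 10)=(0 15 4 13 9 10)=[15, 1, 2, 3, 13, 5, 6, 7, 8, 10, 0, 11, 12, 9, 14, 4]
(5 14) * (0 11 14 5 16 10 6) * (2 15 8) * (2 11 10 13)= (0 10 6)(2 15 8 11 14 16 13)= [10, 1, 15, 3, 4, 5, 0, 7, 11, 9, 6, 14, 12, 2, 16, 8, 13]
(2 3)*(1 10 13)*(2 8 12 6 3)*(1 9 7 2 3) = [0, 10, 3, 8, 4, 5, 1, 2, 12, 7, 13, 11, 6, 9] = (1 10 13 9 7 2 3 8 12 6)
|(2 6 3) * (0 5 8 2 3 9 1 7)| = 8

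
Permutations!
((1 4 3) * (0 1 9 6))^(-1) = (0 6 9 3 4 1)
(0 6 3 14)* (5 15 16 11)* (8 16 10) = [6, 1, 2, 14, 4, 15, 3, 7, 16, 9, 8, 5, 12, 13, 0, 10, 11] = (0 6 3 14)(5 15 10 8 16 11)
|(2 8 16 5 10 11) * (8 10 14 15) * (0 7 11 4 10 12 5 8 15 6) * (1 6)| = 18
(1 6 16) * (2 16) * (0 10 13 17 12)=[10, 6, 16, 3, 4, 5, 2, 7, 8, 9, 13, 11, 0, 17, 14, 15, 1, 12]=(0 10 13 17 12)(1 6 2 16)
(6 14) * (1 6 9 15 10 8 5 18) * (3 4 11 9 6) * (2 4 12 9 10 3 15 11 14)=(1 15 3 12 9 11 10 8 5 18)(2 4 14 6)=[0, 15, 4, 12, 14, 18, 2, 7, 5, 11, 8, 10, 9, 13, 6, 3, 16, 17, 1]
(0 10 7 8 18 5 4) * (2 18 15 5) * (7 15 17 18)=[10, 1, 7, 3, 0, 4, 6, 8, 17, 9, 15, 11, 12, 13, 14, 5, 16, 18, 2]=(0 10 15 5 4)(2 7 8 17 18)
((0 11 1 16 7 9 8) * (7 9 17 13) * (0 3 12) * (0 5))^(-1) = ((0 11 1 16 9 8 3 12 5)(7 17 13))^(-1) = (0 5 12 3 8 9 16 1 11)(7 13 17)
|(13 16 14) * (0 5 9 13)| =6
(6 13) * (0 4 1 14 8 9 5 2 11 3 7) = [4, 14, 11, 7, 1, 2, 13, 0, 9, 5, 10, 3, 12, 6, 8] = (0 4 1 14 8 9 5 2 11 3 7)(6 13)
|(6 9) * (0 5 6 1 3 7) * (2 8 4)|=|(0 5 6 9 1 3 7)(2 8 4)|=21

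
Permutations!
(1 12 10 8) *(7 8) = [0, 12, 2, 3, 4, 5, 6, 8, 1, 9, 7, 11, 10] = (1 12 10 7 8)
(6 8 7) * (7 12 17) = (6 8 12 17 7) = [0, 1, 2, 3, 4, 5, 8, 6, 12, 9, 10, 11, 17, 13, 14, 15, 16, 7]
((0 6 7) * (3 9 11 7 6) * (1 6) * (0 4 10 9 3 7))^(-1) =(0 11 9 10 4 7)(1 6)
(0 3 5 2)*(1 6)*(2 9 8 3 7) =(0 7 2)(1 6)(3 5 9 8) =[7, 6, 0, 5, 4, 9, 1, 2, 3, 8]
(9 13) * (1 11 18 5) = (1 11 18 5)(9 13) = [0, 11, 2, 3, 4, 1, 6, 7, 8, 13, 10, 18, 12, 9, 14, 15, 16, 17, 5]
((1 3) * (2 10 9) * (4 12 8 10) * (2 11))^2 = (2 12 10 11 4 8 9)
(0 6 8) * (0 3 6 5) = (0 5)(3 6 8) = [5, 1, 2, 6, 4, 0, 8, 7, 3]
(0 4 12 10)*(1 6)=(0 4 12 10)(1 6)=[4, 6, 2, 3, 12, 5, 1, 7, 8, 9, 0, 11, 10]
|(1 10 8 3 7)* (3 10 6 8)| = 6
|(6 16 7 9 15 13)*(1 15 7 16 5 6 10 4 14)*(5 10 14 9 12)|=28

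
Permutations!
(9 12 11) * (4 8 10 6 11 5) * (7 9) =(4 8 10 6 11 7 9 12 5) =[0, 1, 2, 3, 8, 4, 11, 9, 10, 12, 6, 7, 5]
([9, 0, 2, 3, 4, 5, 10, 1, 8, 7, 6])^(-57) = (0 1 7 9)(6 10)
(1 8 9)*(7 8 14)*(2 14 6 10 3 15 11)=(1 6 10 3 15 11 2 14 7 8 9)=[0, 6, 14, 15, 4, 5, 10, 8, 9, 1, 3, 2, 12, 13, 7, 11]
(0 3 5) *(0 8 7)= (0 3 5 8 7)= [3, 1, 2, 5, 4, 8, 6, 0, 7]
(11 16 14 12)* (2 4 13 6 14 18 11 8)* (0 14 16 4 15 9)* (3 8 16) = (0 14 12 16 18 11 4 13 6 3 8 2 15 9) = [14, 1, 15, 8, 13, 5, 3, 7, 2, 0, 10, 4, 16, 6, 12, 9, 18, 17, 11]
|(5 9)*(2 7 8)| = |(2 7 8)(5 9)| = 6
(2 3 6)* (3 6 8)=(2 6)(3 8)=[0, 1, 6, 8, 4, 5, 2, 7, 3]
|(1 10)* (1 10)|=|(10)|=1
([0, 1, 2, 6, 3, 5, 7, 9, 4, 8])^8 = (3 7 8)(4 6 9)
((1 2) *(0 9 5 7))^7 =((0 9 5 7)(1 2))^7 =(0 7 5 9)(1 2)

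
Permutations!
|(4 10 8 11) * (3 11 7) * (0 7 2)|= |(0 7 3 11 4 10 8 2)|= 8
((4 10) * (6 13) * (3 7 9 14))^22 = ((3 7 9 14)(4 10)(6 13))^22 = (3 9)(7 14)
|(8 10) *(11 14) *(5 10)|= |(5 10 8)(11 14)|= 6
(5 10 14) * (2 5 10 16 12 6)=[0, 1, 5, 3, 4, 16, 2, 7, 8, 9, 14, 11, 6, 13, 10, 15, 12]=(2 5 16 12 6)(10 14)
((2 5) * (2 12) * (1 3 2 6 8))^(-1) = (1 8 6 12 5 2 3)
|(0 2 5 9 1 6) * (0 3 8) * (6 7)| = 9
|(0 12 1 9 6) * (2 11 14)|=15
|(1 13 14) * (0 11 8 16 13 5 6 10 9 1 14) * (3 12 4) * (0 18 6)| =33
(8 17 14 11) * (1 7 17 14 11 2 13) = (1 7 17 11 8 14 2 13) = [0, 7, 13, 3, 4, 5, 6, 17, 14, 9, 10, 8, 12, 1, 2, 15, 16, 11]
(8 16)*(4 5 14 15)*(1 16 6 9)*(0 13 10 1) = (0 13 10 1 16 8 6 9)(4 5 14 15) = [13, 16, 2, 3, 5, 14, 9, 7, 6, 0, 1, 11, 12, 10, 15, 4, 8]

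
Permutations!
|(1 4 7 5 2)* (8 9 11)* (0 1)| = 6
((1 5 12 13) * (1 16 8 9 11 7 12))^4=((1 5)(7 12 13 16 8 9 11))^4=(7 8 12 9 13 11 16)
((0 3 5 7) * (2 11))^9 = (0 3 5 7)(2 11)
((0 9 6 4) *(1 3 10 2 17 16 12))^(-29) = (0 4 6 9)(1 12 16 17 2 10 3)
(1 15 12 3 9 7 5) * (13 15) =[0, 13, 2, 9, 4, 1, 6, 5, 8, 7, 10, 11, 3, 15, 14, 12] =(1 13 15 12 3 9 7 5)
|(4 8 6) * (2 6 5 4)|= 6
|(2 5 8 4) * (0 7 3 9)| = 4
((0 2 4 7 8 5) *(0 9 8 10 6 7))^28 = (0 2 4)(5 9 8)(6 7 10)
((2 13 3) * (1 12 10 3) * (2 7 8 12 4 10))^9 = ((1 4 10 3 7 8 12 2 13))^9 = (13)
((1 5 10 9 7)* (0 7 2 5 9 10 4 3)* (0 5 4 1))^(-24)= ((10)(0 7)(1 9 2 4 3 5))^(-24)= (10)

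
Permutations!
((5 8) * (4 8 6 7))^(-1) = ((4 8 5 6 7))^(-1) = (4 7 6 5 8)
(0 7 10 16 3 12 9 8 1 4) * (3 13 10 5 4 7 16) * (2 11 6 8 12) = (0 16 13 10 3 2 11 6 8 1 7 5 4)(9 12) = [16, 7, 11, 2, 0, 4, 8, 5, 1, 12, 3, 6, 9, 10, 14, 15, 13]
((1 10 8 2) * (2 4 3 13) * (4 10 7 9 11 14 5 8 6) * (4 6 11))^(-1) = (1 2 13 3 4 9 7)(5 14 11 10 8) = ((1 7 9 4 3 13 2)(5 8 10 11 14))^(-1)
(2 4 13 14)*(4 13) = (2 13 14) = [0, 1, 13, 3, 4, 5, 6, 7, 8, 9, 10, 11, 12, 14, 2]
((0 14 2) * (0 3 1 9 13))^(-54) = (0 2 1 13 14 3 9)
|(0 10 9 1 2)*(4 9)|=6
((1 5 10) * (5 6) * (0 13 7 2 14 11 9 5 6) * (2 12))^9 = ((0 13 7 12 2 14 11 9 5 10 1))^9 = (0 10 9 14 12 13 1 5 11 2 7)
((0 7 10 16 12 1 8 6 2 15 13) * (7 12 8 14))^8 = (0 6 7)(1 15 16)(2 10 12)(8 14 13)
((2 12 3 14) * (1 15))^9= ((1 15)(2 12 3 14))^9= (1 15)(2 12 3 14)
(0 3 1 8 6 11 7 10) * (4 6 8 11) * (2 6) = [3, 11, 6, 1, 2, 5, 4, 10, 8, 9, 0, 7] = (0 3 1 11 7 10)(2 6 4)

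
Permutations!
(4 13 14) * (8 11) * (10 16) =[0, 1, 2, 3, 13, 5, 6, 7, 11, 9, 16, 8, 12, 14, 4, 15, 10] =(4 13 14)(8 11)(10 16)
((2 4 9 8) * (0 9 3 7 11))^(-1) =(0 11 7 3 4 2 8 9)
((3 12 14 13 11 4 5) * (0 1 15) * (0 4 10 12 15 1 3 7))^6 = (15)(10 12 14 13 11)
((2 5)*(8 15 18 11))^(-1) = ((2 5)(8 15 18 11))^(-1) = (2 5)(8 11 18 15)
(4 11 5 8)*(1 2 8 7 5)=(1 2 8 4 11)(5 7)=[0, 2, 8, 3, 11, 7, 6, 5, 4, 9, 10, 1]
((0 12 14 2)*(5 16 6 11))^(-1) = ((0 12 14 2)(5 16 6 11))^(-1) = (0 2 14 12)(5 11 6 16)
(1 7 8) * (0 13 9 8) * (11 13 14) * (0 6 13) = (0 14 11)(1 7 6 13 9 8) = [14, 7, 2, 3, 4, 5, 13, 6, 1, 8, 10, 0, 12, 9, 11]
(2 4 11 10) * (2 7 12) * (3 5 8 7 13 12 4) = [0, 1, 3, 5, 11, 8, 6, 4, 7, 9, 13, 10, 2, 12] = (2 3 5 8 7 4 11 10 13 12)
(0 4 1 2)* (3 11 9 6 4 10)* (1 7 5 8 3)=(0 10 1 2)(3 11 9 6 4 7 5 8)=[10, 2, 0, 11, 7, 8, 4, 5, 3, 6, 1, 9]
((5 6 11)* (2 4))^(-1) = (2 4)(5 11 6)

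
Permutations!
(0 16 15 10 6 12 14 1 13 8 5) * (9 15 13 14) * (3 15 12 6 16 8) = [8, 14, 2, 15, 4, 0, 6, 7, 5, 12, 16, 11, 9, 3, 1, 10, 13] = (0 8 5)(1 14)(3 15 10 16 13)(9 12)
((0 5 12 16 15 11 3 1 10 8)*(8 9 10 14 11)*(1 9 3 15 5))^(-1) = ((0 1 14 11 15 8)(3 9 10)(5 12 16))^(-1) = (0 8 15 11 14 1)(3 10 9)(5 16 12)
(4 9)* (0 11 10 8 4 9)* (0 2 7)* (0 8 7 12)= (0 11 10 7 8 4 2 12)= [11, 1, 12, 3, 2, 5, 6, 8, 4, 9, 7, 10, 0]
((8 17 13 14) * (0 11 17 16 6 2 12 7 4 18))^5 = ((0 11 17 13 14 8 16 6 2 12 7 4 18))^5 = (0 8 7 17 6 18 14 12 11 16 4 13 2)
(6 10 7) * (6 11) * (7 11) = (6 10 11) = [0, 1, 2, 3, 4, 5, 10, 7, 8, 9, 11, 6]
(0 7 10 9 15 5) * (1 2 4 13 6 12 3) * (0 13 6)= (0 7 10 9 15 5 13)(1 2 4 6 12 3)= [7, 2, 4, 1, 6, 13, 12, 10, 8, 15, 9, 11, 3, 0, 14, 5]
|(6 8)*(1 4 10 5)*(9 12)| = 4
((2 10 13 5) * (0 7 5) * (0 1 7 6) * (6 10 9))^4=((0 10 13 1 7 5 2 9 6))^4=(0 7 6 1 9 13 2 10 5)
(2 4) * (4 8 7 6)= [0, 1, 8, 3, 2, 5, 4, 6, 7]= (2 8 7 6 4)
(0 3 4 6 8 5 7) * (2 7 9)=(0 3 4 6 8 5 9 2 7)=[3, 1, 7, 4, 6, 9, 8, 0, 5, 2]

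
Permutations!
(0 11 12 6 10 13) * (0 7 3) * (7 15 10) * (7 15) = (0 11 12 6 15 10 13 7 3) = [11, 1, 2, 0, 4, 5, 15, 3, 8, 9, 13, 12, 6, 7, 14, 10]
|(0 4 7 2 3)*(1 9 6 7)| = 8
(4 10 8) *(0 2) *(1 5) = [2, 5, 0, 3, 10, 1, 6, 7, 4, 9, 8] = (0 2)(1 5)(4 10 8)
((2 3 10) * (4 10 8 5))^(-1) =((2 3 8 5 4 10))^(-1) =(2 10 4 5 8 3)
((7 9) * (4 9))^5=(4 7 9)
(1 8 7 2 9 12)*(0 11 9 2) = (0 11 9 12 1 8 7) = [11, 8, 2, 3, 4, 5, 6, 0, 7, 12, 10, 9, 1]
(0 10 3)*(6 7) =[10, 1, 2, 0, 4, 5, 7, 6, 8, 9, 3] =(0 10 3)(6 7)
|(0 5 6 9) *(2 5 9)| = |(0 9)(2 5 6)| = 6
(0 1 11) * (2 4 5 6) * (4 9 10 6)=[1, 11, 9, 3, 5, 4, 2, 7, 8, 10, 6, 0]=(0 1 11)(2 9 10 6)(4 5)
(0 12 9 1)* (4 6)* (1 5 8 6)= [12, 0, 2, 3, 1, 8, 4, 7, 6, 5, 10, 11, 9]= (0 12 9 5 8 6 4 1)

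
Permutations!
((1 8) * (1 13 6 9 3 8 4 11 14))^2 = ((1 4 11 14)(3 8 13 6 9))^2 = (1 11)(3 13 9 8 6)(4 14)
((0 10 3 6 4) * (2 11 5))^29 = (0 4 6 3 10)(2 5 11) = ((0 10 3 6 4)(2 11 5))^29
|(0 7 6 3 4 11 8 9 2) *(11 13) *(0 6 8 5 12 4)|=35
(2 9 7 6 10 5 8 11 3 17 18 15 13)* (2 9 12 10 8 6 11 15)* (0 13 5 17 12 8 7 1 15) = (0 13 9 1 15 5 6 7 11 3 12 10 17 18 2 8) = [13, 15, 8, 12, 4, 6, 7, 11, 0, 1, 17, 3, 10, 9, 14, 5, 16, 18, 2]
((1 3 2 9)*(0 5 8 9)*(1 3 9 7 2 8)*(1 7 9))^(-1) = ((0 5 7 2)(3 8 9))^(-1) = (0 2 7 5)(3 9 8)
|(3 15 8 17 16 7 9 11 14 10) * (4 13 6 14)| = 13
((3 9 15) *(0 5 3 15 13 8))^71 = ((15)(0 5 3 9 13 8))^71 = (15)(0 8 13 9 3 5)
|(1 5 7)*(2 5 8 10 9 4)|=|(1 8 10 9 4 2 5 7)|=8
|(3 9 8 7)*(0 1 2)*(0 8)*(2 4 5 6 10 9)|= |(0 1 4 5 6 10 9)(2 8 7 3)|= 28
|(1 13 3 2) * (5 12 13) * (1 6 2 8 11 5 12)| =|(1 12 13 3 8 11 5)(2 6)| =14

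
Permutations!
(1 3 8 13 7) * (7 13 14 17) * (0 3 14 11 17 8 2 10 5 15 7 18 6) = (0 3 2 10 5 15 7 1 14 8 11 17 18 6) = [3, 14, 10, 2, 4, 15, 0, 1, 11, 9, 5, 17, 12, 13, 8, 7, 16, 18, 6]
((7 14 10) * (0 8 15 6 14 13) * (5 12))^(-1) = ((0 8 15 6 14 10 7 13)(5 12))^(-1) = (0 13 7 10 14 6 15 8)(5 12)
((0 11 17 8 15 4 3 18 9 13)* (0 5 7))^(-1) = ((0 11 17 8 15 4 3 18 9 13 5 7))^(-1) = (0 7 5 13 9 18 3 4 15 8 17 11)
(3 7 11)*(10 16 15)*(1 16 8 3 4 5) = (1 16 15 10 8 3 7 11 4 5) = [0, 16, 2, 7, 5, 1, 6, 11, 3, 9, 8, 4, 12, 13, 14, 10, 15]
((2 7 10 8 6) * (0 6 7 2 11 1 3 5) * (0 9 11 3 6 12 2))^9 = ((0 12 2)(1 6 3 5 9 11)(7 10 8))^9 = (12)(1 5)(3 11)(6 9)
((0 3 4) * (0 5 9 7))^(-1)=(0 7 9 5 4 3)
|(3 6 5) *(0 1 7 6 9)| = 7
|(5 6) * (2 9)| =2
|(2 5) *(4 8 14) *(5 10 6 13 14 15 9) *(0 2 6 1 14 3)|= 13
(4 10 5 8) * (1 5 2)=[0, 5, 1, 3, 10, 8, 6, 7, 4, 9, 2]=(1 5 8 4 10 2)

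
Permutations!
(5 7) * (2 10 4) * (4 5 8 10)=(2 4)(5 7 8 10)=[0, 1, 4, 3, 2, 7, 6, 8, 10, 9, 5]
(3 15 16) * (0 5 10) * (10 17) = (0 5 17 10)(3 15 16) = [5, 1, 2, 15, 4, 17, 6, 7, 8, 9, 0, 11, 12, 13, 14, 16, 3, 10]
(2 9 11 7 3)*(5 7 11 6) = (11)(2 9 6 5 7 3) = [0, 1, 9, 2, 4, 7, 5, 3, 8, 6, 10, 11]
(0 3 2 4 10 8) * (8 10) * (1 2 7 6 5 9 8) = (10)(0 3 7 6 5 9 8)(1 2 4) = [3, 2, 4, 7, 1, 9, 5, 6, 0, 8, 10]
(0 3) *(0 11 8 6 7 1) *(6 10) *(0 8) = (0 3 11)(1 8 10 6 7) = [3, 8, 2, 11, 4, 5, 7, 1, 10, 9, 6, 0]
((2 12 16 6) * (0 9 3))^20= ((0 9 3)(2 12 16 6))^20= (16)(0 3 9)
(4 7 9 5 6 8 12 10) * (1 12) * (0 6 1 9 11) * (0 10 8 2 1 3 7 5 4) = (0 6 2 1 12 8 9 4 5 3 7 11 10) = [6, 12, 1, 7, 5, 3, 2, 11, 9, 4, 0, 10, 8]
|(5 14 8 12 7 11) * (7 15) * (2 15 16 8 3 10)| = |(2 15 7 11 5 14 3 10)(8 12 16)| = 24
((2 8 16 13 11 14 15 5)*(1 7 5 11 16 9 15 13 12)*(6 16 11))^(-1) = ((1 7 5 2 8 9 15 6 16 12)(11 14 13))^(-1) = (1 12 16 6 15 9 8 2 5 7)(11 13 14)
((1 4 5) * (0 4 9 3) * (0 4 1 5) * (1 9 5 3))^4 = (0 3 1)(4 5 9)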